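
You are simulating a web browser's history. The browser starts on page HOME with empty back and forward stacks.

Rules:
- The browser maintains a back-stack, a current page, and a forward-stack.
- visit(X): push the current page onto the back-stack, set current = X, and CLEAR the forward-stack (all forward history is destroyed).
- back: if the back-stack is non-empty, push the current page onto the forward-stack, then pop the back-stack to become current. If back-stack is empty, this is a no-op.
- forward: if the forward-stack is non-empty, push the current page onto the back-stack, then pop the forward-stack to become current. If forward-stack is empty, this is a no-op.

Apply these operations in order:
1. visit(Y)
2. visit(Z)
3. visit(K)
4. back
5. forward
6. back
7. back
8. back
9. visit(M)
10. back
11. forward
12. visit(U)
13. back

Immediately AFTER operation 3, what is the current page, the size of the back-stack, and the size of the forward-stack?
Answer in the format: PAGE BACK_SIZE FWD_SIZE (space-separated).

After 1 (visit(Y)): cur=Y back=1 fwd=0
After 2 (visit(Z)): cur=Z back=2 fwd=0
After 3 (visit(K)): cur=K back=3 fwd=0

K 3 0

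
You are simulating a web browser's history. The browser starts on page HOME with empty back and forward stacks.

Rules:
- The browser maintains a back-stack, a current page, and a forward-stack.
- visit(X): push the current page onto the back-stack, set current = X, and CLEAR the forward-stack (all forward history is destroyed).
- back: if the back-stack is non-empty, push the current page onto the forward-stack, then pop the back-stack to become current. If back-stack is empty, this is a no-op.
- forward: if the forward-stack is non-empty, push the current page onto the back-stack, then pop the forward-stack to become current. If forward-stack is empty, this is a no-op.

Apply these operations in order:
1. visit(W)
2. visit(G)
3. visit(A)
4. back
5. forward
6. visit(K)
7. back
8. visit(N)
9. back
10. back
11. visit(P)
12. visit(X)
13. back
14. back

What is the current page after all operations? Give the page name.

Answer: G

Derivation:
After 1 (visit(W)): cur=W back=1 fwd=0
After 2 (visit(G)): cur=G back=2 fwd=0
After 3 (visit(A)): cur=A back=3 fwd=0
After 4 (back): cur=G back=2 fwd=1
After 5 (forward): cur=A back=3 fwd=0
After 6 (visit(K)): cur=K back=4 fwd=0
After 7 (back): cur=A back=3 fwd=1
After 8 (visit(N)): cur=N back=4 fwd=0
After 9 (back): cur=A back=3 fwd=1
After 10 (back): cur=G back=2 fwd=2
After 11 (visit(P)): cur=P back=3 fwd=0
After 12 (visit(X)): cur=X back=4 fwd=0
After 13 (back): cur=P back=3 fwd=1
After 14 (back): cur=G back=2 fwd=2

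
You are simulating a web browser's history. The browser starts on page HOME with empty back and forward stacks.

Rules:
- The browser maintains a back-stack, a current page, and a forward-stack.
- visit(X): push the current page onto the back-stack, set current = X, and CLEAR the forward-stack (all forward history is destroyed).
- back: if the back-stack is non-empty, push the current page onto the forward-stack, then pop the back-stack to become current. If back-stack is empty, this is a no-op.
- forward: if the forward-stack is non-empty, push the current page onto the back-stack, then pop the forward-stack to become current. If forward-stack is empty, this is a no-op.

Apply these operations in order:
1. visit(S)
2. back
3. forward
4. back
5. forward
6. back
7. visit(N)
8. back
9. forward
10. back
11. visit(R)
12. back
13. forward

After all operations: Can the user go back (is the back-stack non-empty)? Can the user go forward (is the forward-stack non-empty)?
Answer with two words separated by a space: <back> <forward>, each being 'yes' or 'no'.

Answer: yes no

Derivation:
After 1 (visit(S)): cur=S back=1 fwd=0
After 2 (back): cur=HOME back=0 fwd=1
After 3 (forward): cur=S back=1 fwd=0
After 4 (back): cur=HOME back=0 fwd=1
After 5 (forward): cur=S back=1 fwd=0
After 6 (back): cur=HOME back=0 fwd=1
After 7 (visit(N)): cur=N back=1 fwd=0
After 8 (back): cur=HOME back=0 fwd=1
After 9 (forward): cur=N back=1 fwd=0
After 10 (back): cur=HOME back=0 fwd=1
After 11 (visit(R)): cur=R back=1 fwd=0
After 12 (back): cur=HOME back=0 fwd=1
After 13 (forward): cur=R back=1 fwd=0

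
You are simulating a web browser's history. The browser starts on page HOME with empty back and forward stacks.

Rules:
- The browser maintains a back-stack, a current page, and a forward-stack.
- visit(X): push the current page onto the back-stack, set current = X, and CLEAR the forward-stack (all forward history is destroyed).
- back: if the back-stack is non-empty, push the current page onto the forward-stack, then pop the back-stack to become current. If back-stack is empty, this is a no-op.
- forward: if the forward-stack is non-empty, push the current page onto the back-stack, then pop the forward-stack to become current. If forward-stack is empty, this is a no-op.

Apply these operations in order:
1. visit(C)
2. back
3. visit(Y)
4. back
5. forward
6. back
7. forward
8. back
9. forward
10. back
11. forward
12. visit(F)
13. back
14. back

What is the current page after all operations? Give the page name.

Answer: HOME

Derivation:
After 1 (visit(C)): cur=C back=1 fwd=0
After 2 (back): cur=HOME back=0 fwd=1
After 3 (visit(Y)): cur=Y back=1 fwd=0
After 4 (back): cur=HOME back=0 fwd=1
After 5 (forward): cur=Y back=1 fwd=0
After 6 (back): cur=HOME back=0 fwd=1
After 7 (forward): cur=Y back=1 fwd=0
After 8 (back): cur=HOME back=0 fwd=1
After 9 (forward): cur=Y back=1 fwd=0
After 10 (back): cur=HOME back=0 fwd=1
After 11 (forward): cur=Y back=1 fwd=0
After 12 (visit(F)): cur=F back=2 fwd=0
After 13 (back): cur=Y back=1 fwd=1
After 14 (back): cur=HOME back=0 fwd=2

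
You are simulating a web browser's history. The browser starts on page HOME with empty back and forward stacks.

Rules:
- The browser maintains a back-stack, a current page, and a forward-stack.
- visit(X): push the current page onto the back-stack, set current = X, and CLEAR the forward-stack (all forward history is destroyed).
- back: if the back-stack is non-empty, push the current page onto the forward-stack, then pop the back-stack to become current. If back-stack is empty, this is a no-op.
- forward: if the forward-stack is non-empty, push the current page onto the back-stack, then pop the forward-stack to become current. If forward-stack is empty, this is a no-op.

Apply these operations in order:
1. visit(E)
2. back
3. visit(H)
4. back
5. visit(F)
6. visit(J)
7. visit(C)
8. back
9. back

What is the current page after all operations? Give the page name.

After 1 (visit(E)): cur=E back=1 fwd=0
After 2 (back): cur=HOME back=0 fwd=1
After 3 (visit(H)): cur=H back=1 fwd=0
After 4 (back): cur=HOME back=0 fwd=1
After 5 (visit(F)): cur=F back=1 fwd=0
After 6 (visit(J)): cur=J back=2 fwd=0
After 7 (visit(C)): cur=C back=3 fwd=0
After 8 (back): cur=J back=2 fwd=1
After 9 (back): cur=F back=1 fwd=2

Answer: F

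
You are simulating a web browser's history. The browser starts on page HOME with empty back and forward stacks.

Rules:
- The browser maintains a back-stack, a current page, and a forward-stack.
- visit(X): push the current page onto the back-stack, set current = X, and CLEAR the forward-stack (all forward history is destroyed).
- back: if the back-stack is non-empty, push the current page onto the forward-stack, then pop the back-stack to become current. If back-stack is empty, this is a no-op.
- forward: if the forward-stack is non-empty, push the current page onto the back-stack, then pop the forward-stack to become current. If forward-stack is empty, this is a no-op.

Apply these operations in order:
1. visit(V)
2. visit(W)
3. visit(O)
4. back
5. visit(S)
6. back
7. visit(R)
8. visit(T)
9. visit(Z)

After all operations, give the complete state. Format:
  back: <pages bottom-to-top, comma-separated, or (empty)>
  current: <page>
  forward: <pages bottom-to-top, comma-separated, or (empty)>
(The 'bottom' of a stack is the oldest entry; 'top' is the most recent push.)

Answer: back: HOME,V,W,R,T
current: Z
forward: (empty)

Derivation:
After 1 (visit(V)): cur=V back=1 fwd=0
After 2 (visit(W)): cur=W back=2 fwd=0
After 3 (visit(O)): cur=O back=3 fwd=0
After 4 (back): cur=W back=2 fwd=1
After 5 (visit(S)): cur=S back=3 fwd=0
After 6 (back): cur=W back=2 fwd=1
After 7 (visit(R)): cur=R back=3 fwd=0
After 8 (visit(T)): cur=T back=4 fwd=0
After 9 (visit(Z)): cur=Z back=5 fwd=0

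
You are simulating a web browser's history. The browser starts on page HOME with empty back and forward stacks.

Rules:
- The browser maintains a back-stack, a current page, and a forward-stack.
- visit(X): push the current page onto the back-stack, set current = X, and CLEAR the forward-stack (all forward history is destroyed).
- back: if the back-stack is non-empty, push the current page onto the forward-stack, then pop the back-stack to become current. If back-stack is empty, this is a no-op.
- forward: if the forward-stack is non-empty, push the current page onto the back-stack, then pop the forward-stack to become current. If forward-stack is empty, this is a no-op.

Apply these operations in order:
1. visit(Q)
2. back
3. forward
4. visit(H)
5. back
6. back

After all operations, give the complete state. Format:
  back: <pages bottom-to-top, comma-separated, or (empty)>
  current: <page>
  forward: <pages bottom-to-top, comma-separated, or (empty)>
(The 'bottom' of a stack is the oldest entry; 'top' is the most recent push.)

After 1 (visit(Q)): cur=Q back=1 fwd=0
After 2 (back): cur=HOME back=0 fwd=1
After 3 (forward): cur=Q back=1 fwd=0
After 4 (visit(H)): cur=H back=2 fwd=0
After 5 (back): cur=Q back=1 fwd=1
After 6 (back): cur=HOME back=0 fwd=2

Answer: back: (empty)
current: HOME
forward: H,Q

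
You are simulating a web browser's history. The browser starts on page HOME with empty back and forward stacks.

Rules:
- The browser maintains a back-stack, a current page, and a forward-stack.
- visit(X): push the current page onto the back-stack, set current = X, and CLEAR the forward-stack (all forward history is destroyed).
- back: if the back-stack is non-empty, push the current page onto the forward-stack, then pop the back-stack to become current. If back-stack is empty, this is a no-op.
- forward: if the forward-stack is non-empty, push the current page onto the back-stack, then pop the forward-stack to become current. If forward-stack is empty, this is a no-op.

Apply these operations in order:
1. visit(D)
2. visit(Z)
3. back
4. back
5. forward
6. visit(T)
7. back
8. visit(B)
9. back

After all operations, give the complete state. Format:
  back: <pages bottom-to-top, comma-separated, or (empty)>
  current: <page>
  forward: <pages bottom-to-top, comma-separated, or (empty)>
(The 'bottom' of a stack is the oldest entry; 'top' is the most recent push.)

After 1 (visit(D)): cur=D back=1 fwd=0
After 2 (visit(Z)): cur=Z back=2 fwd=0
After 3 (back): cur=D back=1 fwd=1
After 4 (back): cur=HOME back=0 fwd=2
After 5 (forward): cur=D back=1 fwd=1
After 6 (visit(T)): cur=T back=2 fwd=0
After 7 (back): cur=D back=1 fwd=1
After 8 (visit(B)): cur=B back=2 fwd=0
After 9 (back): cur=D back=1 fwd=1

Answer: back: HOME
current: D
forward: B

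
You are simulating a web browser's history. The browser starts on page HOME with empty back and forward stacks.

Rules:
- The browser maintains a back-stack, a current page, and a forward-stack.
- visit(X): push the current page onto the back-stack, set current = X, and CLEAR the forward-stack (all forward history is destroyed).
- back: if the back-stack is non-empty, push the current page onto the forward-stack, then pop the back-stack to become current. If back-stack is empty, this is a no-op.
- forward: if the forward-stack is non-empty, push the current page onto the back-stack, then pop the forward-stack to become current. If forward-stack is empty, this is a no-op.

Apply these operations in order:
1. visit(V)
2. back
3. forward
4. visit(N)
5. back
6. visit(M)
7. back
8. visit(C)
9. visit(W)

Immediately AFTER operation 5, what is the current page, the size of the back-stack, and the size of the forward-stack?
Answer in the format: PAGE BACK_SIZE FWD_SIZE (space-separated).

After 1 (visit(V)): cur=V back=1 fwd=0
After 2 (back): cur=HOME back=0 fwd=1
After 3 (forward): cur=V back=1 fwd=0
After 4 (visit(N)): cur=N back=2 fwd=0
After 5 (back): cur=V back=1 fwd=1

V 1 1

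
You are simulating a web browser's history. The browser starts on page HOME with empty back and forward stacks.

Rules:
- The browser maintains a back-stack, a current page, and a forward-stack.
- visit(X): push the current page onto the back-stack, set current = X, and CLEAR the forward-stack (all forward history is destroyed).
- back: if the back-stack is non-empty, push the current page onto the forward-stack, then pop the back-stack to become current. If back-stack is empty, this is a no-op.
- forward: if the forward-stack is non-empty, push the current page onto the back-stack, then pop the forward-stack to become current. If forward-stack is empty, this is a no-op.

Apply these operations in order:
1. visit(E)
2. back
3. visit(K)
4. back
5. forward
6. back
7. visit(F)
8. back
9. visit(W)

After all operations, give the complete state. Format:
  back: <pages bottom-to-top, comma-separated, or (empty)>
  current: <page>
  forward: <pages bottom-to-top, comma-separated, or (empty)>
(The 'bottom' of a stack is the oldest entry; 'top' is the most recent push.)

Answer: back: HOME
current: W
forward: (empty)

Derivation:
After 1 (visit(E)): cur=E back=1 fwd=0
After 2 (back): cur=HOME back=0 fwd=1
After 3 (visit(K)): cur=K back=1 fwd=0
After 4 (back): cur=HOME back=0 fwd=1
After 5 (forward): cur=K back=1 fwd=0
After 6 (back): cur=HOME back=0 fwd=1
After 7 (visit(F)): cur=F back=1 fwd=0
After 8 (back): cur=HOME back=0 fwd=1
After 9 (visit(W)): cur=W back=1 fwd=0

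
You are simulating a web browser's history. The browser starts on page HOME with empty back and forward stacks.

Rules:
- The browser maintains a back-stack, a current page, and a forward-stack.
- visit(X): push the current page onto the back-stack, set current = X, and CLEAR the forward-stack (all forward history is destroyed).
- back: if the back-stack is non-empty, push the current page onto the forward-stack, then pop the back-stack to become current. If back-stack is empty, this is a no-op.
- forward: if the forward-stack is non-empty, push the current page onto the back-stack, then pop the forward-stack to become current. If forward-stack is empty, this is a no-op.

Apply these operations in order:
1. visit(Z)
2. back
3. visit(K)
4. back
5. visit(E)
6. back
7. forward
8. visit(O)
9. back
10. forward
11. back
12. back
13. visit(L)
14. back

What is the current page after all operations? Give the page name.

After 1 (visit(Z)): cur=Z back=1 fwd=0
After 2 (back): cur=HOME back=0 fwd=1
After 3 (visit(K)): cur=K back=1 fwd=0
After 4 (back): cur=HOME back=0 fwd=1
After 5 (visit(E)): cur=E back=1 fwd=0
After 6 (back): cur=HOME back=0 fwd=1
After 7 (forward): cur=E back=1 fwd=0
After 8 (visit(O)): cur=O back=2 fwd=0
After 9 (back): cur=E back=1 fwd=1
After 10 (forward): cur=O back=2 fwd=0
After 11 (back): cur=E back=1 fwd=1
After 12 (back): cur=HOME back=0 fwd=2
After 13 (visit(L)): cur=L back=1 fwd=0
After 14 (back): cur=HOME back=0 fwd=1

Answer: HOME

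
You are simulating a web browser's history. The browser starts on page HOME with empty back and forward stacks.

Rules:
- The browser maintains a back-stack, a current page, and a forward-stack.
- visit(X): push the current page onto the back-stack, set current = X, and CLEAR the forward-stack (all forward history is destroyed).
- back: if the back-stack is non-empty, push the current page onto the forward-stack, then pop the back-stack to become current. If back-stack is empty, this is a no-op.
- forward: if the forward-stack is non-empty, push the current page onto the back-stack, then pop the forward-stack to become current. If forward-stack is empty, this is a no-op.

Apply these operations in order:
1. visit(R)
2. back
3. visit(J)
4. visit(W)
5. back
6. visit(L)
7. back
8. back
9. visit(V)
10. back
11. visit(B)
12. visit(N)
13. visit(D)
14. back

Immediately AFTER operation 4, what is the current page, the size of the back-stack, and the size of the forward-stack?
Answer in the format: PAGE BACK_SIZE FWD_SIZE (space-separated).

After 1 (visit(R)): cur=R back=1 fwd=0
After 2 (back): cur=HOME back=0 fwd=1
After 3 (visit(J)): cur=J back=1 fwd=0
After 4 (visit(W)): cur=W back=2 fwd=0

W 2 0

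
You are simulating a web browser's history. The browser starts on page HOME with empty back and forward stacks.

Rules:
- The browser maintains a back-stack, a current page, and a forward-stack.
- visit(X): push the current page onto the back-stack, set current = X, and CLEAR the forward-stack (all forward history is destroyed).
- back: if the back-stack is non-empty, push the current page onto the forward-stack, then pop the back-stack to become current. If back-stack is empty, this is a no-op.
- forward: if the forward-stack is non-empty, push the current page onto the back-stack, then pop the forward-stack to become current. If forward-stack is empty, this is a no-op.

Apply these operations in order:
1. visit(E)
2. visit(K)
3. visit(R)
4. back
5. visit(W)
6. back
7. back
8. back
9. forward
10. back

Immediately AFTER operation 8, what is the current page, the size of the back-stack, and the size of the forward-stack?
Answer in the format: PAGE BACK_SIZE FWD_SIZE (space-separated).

After 1 (visit(E)): cur=E back=1 fwd=0
After 2 (visit(K)): cur=K back=2 fwd=0
After 3 (visit(R)): cur=R back=3 fwd=0
After 4 (back): cur=K back=2 fwd=1
After 5 (visit(W)): cur=W back=3 fwd=0
After 6 (back): cur=K back=2 fwd=1
After 7 (back): cur=E back=1 fwd=2
After 8 (back): cur=HOME back=0 fwd=3

HOME 0 3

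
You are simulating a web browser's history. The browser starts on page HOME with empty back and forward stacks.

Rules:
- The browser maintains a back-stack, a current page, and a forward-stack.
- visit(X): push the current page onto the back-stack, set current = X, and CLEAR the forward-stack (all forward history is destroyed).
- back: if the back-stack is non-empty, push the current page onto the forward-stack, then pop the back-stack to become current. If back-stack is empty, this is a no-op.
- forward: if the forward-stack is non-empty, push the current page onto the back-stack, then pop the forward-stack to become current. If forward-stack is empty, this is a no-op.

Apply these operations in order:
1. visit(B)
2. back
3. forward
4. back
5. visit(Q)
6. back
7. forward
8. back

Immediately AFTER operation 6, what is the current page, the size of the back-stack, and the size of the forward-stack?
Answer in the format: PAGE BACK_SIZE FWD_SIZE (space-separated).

After 1 (visit(B)): cur=B back=1 fwd=0
After 2 (back): cur=HOME back=0 fwd=1
After 3 (forward): cur=B back=1 fwd=0
After 4 (back): cur=HOME back=0 fwd=1
After 5 (visit(Q)): cur=Q back=1 fwd=0
After 6 (back): cur=HOME back=0 fwd=1

HOME 0 1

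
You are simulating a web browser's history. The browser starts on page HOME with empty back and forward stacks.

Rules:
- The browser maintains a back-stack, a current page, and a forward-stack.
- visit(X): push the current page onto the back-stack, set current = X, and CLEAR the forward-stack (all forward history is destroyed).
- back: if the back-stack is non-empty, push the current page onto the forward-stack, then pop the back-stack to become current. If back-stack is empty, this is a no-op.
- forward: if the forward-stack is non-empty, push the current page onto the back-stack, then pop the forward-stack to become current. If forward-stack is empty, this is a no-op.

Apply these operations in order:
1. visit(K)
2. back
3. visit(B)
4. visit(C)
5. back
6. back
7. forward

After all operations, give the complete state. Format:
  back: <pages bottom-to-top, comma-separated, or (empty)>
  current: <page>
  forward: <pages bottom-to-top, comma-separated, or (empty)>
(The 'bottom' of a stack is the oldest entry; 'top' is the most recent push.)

Answer: back: HOME
current: B
forward: C

Derivation:
After 1 (visit(K)): cur=K back=1 fwd=0
After 2 (back): cur=HOME back=0 fwd=1
After 3 (visit(B)): cur=B back=1 fwd=0
After 4 (visit(C)): cur=C back=2 fwd=0
After 5 (back): cur=B back=1 fwd=1
After 6 (back): cur=HOME back=0 fwd=2
After 7 (forward): cur=B back=1 fwd=1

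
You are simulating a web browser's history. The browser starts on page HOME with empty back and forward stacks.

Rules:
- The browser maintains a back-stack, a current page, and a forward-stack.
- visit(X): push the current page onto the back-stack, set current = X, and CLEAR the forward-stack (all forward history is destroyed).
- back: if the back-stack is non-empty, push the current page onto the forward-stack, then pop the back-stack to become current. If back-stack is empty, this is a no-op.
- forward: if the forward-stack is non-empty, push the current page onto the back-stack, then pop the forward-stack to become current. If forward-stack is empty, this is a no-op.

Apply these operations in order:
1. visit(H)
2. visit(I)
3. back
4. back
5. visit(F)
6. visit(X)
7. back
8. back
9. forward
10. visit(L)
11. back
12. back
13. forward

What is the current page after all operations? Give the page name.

Answer: F

Derivation:
After 1 (visit(H)): cur=H back=1 fwd=0
After 2 (visit(I)): cur=I back=2 fwd=0
After 3 (back): cur=H back=1 fwd=1
After 4 (back): cur=HOME back=0 fwd=2
After 5 (visit(F)): cur=F back=1 fwd=0
After 6 (visit(X)): cur=X back=2 fwd=0
After 7 (back): cur=F back=1 fwd=1
After 8 (back): cur=HOME back=0 fwd=2
After 9 (forward): cur=F back=1 fwd=1
After 10 (visit(L)): cur=L back=2 fwd=0
After 11 (back): cur=F back=1 fwd=1
After 12 (back): cur=HOME back=0 fwd=2
After 13 (forward): cur=F back=1 fwd=1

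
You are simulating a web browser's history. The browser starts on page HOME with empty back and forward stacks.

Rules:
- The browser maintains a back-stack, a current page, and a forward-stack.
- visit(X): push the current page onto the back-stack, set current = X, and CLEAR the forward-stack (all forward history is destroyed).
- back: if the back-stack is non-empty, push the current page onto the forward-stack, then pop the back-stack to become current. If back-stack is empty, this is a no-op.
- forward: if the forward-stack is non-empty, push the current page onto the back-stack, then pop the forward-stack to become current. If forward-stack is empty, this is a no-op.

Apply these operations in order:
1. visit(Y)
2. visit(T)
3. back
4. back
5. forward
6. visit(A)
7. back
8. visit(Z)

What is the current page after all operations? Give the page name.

After 1 (visit(Y)): cur=Y back=1 fwd=0
After 2 (visit(T)): cur=T back=2 fwd=0
After 3 (back): cur=Y back=1 fwd=1
After 4 (back): cur=HOME back=0 fwd=2
After 5 (forward): cur=Y back=1 fwd=1
After 6 (visit(A)): cur=A back=2 fwd=0
After 7 (back): cur=Y back=1 fwd=1
After 8 (visit(Z)): cur=Z back=2 fwd=0

Answer: Z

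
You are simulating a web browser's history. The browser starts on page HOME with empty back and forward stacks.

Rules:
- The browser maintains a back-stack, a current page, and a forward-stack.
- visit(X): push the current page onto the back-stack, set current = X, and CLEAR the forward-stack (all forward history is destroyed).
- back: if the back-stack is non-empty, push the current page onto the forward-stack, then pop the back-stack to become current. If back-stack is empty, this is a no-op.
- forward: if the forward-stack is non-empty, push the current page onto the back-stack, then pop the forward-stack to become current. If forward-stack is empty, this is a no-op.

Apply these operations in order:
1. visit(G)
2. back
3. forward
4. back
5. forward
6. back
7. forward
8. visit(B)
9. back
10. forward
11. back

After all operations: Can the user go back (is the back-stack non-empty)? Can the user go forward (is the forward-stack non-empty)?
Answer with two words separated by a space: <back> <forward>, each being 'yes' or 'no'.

Answer: yes yes

Derivation:
After 1 (visit(G)): cur=G back=1 fwd=0
After 2 (back): cur=HOME back=0 fwd=1
After 3 (forward): cur=G back=1 fwd=0
After 4 (back): cur=HOME back=0 fwd=1
After 5 (forward): cur=G back=1 fwd=0
After 6 (back): cur=HOME back=0 fwd=1
After 7 (forward): cur=G back=1 fwd=0
After 8 (visit(B)): cur=B back=2 fwd=0
After 9 (back): cur=G back=1 fwd=1
After 10 (forward): cur=B back=2 fwd=0
After 11 (back): cur=G back=1 fwd=1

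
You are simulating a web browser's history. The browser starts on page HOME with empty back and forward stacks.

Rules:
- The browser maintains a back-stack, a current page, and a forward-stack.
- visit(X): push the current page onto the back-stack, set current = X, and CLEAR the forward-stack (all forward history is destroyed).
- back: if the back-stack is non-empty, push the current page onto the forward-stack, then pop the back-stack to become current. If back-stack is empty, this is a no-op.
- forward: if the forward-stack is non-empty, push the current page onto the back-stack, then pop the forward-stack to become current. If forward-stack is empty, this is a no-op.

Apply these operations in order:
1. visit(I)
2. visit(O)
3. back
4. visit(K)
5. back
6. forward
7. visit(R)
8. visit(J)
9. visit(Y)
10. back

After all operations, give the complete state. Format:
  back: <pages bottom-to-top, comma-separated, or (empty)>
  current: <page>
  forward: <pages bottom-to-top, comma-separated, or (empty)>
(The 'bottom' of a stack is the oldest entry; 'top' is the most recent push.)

After 1 (visit(I)): cur=I back=1 fwd=0
After 2 (visit(O)): cur=O back=2 fwd=0
After 3 (back): cur=I back=1 fwd=1
After 4 (visit(K)): cur=K back=2 fwd=0
After 5 (back): cur=I back=1 fwd=1
After 6 (forward): cur=K back=2 fwd=0
After 7 (visit(R)): cur=R back=3 fwd=0
After 8 (visit(J)): cur=J back=4 fwd=0
After 9 (visit(Y)): cur=Y back=5 fwd=0
After 10 (back): cur=J back=4 fwd=1

Answer: back: HOME,I,K,R
current: J
forward: Y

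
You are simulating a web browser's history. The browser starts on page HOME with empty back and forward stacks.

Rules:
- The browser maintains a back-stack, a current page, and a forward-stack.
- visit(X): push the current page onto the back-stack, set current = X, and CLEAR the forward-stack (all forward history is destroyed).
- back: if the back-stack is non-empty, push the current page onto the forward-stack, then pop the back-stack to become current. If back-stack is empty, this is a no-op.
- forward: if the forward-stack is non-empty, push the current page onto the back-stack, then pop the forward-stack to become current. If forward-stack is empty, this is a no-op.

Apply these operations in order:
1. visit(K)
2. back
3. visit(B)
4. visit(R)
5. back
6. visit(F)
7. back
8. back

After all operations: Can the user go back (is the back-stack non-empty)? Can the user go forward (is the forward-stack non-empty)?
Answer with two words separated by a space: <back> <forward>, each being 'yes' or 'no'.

After 1 (visit(K)): cur=K back=1 fwd=0
After 2 (back): cur=HOME back=0 fwd=1
After 3 (visit(B)): cur=B back=1 fwd=0
After 4 (visit(R)): cur=R back=2 fwd=0
After 5 (back): cur=B back=1 fwd=1
After 6 (visit(F)): cur=F back=2 fwd=0
After 7 (back): cur=B back=1 fwd=1
After 8 (back): cur=HOME back=0 fwd=2

Answer: no yes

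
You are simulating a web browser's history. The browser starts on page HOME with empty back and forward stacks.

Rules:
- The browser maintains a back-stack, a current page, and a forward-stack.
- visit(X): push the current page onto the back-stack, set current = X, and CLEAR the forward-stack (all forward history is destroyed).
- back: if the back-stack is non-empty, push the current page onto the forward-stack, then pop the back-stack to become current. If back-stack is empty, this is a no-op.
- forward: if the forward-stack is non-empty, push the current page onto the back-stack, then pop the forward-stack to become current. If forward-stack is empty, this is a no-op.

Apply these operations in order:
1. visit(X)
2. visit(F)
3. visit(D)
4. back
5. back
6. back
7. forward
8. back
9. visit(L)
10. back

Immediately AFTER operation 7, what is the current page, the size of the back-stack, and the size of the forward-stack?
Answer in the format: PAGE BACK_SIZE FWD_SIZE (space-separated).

After 1 (visit(X)): cur=X back=1 fwd=0
After 2 (visit(F)): cur=F back=2 fwd=0
After 3 (visit(D)): cur=D back=3 fwd=0
After 4 (back): cur=F back=2 fwd=1
After 5 (back): cur=X back=1 fwd=2
After 6 (back): cur=HOME back=0 fwd=3
After 7 (forward): cur=X back=1 fwd=2

X 1 2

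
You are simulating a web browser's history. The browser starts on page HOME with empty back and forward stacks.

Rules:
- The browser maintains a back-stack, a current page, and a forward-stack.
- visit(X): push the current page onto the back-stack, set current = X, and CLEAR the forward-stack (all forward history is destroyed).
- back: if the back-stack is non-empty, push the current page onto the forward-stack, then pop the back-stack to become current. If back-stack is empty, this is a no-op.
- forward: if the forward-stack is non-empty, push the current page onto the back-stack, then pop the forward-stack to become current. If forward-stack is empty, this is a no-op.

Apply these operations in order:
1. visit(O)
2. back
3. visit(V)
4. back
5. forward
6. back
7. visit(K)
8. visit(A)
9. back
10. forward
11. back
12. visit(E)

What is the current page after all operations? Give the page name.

After 1 (visit(O)): cur=O back=1 fwd=0
After 2 (back): cur=HOME back=0 fwd=1
After 3 (visit(V)): cur=V back=1 fwd=0
After 4 (back): cur=HOME back=0 fwd=1
After 5 (forward): cur=V back=1 fwd=0
After 6 (back): cur=HOME back=0 fwd=1
After 7 (visit(K)): cur=K back=1 fwd=0
After 8 (visit(A)): cur=A back=2 fwd=0
After 9 (back): cur=K back=1 fwd=1
After 10 (forward): cur=A back=2 fwd=0
After 11 (back): cur=K back=1 fwd=1
After 12 (visit(E)): cur=E back=2 fwd=0

Answer: E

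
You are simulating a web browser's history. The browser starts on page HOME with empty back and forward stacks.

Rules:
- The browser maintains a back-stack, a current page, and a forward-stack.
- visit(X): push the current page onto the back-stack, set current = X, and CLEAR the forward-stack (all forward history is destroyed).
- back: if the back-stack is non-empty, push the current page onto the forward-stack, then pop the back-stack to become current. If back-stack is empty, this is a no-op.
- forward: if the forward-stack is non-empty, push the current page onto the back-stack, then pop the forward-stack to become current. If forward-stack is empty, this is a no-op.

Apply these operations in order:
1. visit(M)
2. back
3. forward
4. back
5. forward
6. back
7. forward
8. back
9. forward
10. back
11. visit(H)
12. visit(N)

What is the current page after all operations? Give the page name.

Answer: N

Derivation:
After 1 (visit(M)): cur=M back=1 fwd=0
After 2 (back): cur=HOME back=0 fwd=1
After 3 (forward): cur=M back=1 fwd=0
After 4 (back): cur=HOME back=0 fwd=1
After 5 (forward): cur=M back=1 fwd=0
After 6 (back): cur=HOME back=0 fwd=1
After 7 (forward): cur=M back=1 fwd=0
After 8 (back): cur=HOME back=0 fwd=1
After 9 (forward): cur=M back=1 fwd=0
After 10 (back): cur=HOME back=0 fwd=1
After 11 (visit(H)): cur=H back=1 fwd=0
After 12 (visit(N)): cur=N back=2 fwd=0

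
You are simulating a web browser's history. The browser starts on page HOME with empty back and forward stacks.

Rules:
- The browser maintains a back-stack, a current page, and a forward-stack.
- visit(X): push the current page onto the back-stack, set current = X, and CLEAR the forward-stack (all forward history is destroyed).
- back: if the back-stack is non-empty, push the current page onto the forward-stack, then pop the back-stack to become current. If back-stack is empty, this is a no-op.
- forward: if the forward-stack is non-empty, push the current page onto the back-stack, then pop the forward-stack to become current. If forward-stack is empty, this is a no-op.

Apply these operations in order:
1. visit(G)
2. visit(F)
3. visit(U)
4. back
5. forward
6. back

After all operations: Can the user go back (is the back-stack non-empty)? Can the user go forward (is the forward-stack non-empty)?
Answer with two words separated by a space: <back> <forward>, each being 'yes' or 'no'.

Answer: yes yes

Derivation:
After 1 (visit(G)): cur=G back=1 fwd=0
After 2 (visit(F)): cur=F back=2 fwd=0
After 3 (visit(U)): cur=U back=3 fwd=0
After 4 (back): cur=F back=2 fwd=1
After 5 (forward): cur=U back=3 fwd=0
After 6 (back): cur=F back=2 fwd=1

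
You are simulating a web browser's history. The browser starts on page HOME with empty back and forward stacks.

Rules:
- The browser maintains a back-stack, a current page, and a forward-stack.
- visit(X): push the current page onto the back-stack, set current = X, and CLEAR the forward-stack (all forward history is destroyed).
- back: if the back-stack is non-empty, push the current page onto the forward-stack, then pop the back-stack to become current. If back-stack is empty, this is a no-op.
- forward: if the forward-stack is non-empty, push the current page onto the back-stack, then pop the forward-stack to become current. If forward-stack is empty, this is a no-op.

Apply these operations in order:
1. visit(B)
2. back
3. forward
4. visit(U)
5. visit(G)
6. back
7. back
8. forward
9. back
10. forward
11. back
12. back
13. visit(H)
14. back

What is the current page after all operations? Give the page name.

Answer: HOME

Derivation:
After 1 (visit(B)): cur=B back=1 fwd=0
After 2 (back): cur=HOME back=0 fwd=1
After 3 (forward): cur=B back=1 fwd=0
After 4 (visit(U)): cur=U back=2 fwd=0
After 5 (visit(G)): cur=G back=3 fwd=0
After 6 (back): cur=U back=2 fwd=1
After 7 (back): cur=B back=1 fwd=2
After 8 (forward): cur=U back=2 fwd=1
After 9 (back): cur=B back=1 fwd=2
After 10 (forward): cur=U back=2 fwd=1
After 11 (back): cur=B back=1 fwd=2
After 12 (back): cur=HOME back=0 fwd=3
After 13 (visit(H)): cur=H back=1 fwd=0
After 14 (back): cur=HOME back=0 fwd=1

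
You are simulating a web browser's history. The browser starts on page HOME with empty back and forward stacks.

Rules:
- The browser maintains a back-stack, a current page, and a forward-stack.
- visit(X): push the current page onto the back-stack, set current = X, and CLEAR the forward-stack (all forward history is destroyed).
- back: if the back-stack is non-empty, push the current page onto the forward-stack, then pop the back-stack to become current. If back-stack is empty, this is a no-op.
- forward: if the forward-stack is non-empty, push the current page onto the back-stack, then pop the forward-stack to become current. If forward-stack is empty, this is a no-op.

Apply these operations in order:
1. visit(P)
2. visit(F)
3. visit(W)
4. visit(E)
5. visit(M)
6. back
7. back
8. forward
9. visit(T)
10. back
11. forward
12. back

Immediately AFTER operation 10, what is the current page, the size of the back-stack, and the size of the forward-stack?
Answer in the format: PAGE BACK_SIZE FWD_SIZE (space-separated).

After 1 (visit(P)): cur=P back=1 fwd=0
After 2 (visit(F)): cur=F back=2 fwd=0
After 3 (visit(W)): cur=W back=3 fwd=0
After 4 (visit(E)): cur=E back=4 fwd=0
After 5 (visit(M)): cur=M back=5 fwd=0
After 6 (back): cur=E back=4 fwd=1
After 7 (back): cur=W back=3 fwd=2
After 8 (forward): cur=E back=4 fwd=1
After 9 (visit(T)): cur=T back=5 fwd=0
After 10 (back): cur=E back=4 fwd=1

E 4 1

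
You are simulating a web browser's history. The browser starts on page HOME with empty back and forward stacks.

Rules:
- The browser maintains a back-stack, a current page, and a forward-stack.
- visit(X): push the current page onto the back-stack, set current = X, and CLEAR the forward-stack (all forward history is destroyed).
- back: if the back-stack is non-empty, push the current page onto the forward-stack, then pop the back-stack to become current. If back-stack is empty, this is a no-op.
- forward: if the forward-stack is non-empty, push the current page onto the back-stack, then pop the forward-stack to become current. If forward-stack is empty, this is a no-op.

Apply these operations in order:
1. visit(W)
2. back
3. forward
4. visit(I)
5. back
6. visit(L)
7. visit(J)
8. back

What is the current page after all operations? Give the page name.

Answer: L

Derivation:
After 1 (visit(W)): cur=W back=1 fwd=0
After 2 (back): cur=HOME back=0 fwd=1
After 3 (forward): cur=W back=1 fwd=0
After 4 (visit(I)): cur=I back=2 fwd=0
After 5 (back): cur=W back=1 fwd=1
After 6 (visit(L)): cur=L back=2 fwd=0
After 7 (visit(J)): cur=J back=3 fwd=0
After 8 (back): cur=L back=2 fwd=1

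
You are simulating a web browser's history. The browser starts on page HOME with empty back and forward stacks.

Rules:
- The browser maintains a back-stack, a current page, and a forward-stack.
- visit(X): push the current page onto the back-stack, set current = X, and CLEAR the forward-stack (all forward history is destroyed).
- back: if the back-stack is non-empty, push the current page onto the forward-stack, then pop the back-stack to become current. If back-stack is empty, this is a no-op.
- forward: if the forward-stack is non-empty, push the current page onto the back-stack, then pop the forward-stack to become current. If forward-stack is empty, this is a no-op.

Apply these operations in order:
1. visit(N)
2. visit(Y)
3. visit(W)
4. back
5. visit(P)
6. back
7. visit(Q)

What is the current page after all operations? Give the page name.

After 1 (visit(N)): cur=N back=1 fwd=0
After 2 (visit(Y)): cur=Y back=2 fwd=0
After 3 (visit(W)): cur=W back=3 fwd=0
After 4 (back): cur=Y back=2 fwd=1
After 5 (visit(P)): cur=P back=3 fwd=0
After 6 (back): cur=Y back=2 fwd=1
After 7 (visit(Q)): cur=Q back=3 fwd=0

Answer: Q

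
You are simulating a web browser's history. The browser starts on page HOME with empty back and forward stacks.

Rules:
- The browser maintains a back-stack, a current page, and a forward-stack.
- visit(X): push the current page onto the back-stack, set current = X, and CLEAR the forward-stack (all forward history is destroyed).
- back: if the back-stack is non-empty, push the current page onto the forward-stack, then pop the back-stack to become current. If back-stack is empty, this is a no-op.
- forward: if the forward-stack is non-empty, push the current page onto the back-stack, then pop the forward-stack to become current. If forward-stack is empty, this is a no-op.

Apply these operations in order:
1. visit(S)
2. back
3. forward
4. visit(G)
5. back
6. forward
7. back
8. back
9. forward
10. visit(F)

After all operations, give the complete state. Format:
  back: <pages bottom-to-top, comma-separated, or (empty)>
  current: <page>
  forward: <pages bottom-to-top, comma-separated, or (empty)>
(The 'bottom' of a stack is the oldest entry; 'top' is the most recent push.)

Answer: back: HOME,S
current: F
forward: (empty)

Derivation:
After 1 (visit(S)): cur=S back=1 fwd=0
After 2 (back): cur=HOME back=0 fwd=1
After 3 (forward): cur=S back=1 fwd=0
After 4 (visit(G)): cur=G back=2 fwd=0
After 5 (back): cur=S back=1 fwd=1
After 6 (forward): cur=G back=2 fwd=0
After 7 (back): cur=S back=1 fwd=1
After 8 (back): cur=HOME back=0 fwd=2
After 9 (forward): cur=S back=1 fwd=1
After 10 (visit(F)): cur=F back=2 fwd=0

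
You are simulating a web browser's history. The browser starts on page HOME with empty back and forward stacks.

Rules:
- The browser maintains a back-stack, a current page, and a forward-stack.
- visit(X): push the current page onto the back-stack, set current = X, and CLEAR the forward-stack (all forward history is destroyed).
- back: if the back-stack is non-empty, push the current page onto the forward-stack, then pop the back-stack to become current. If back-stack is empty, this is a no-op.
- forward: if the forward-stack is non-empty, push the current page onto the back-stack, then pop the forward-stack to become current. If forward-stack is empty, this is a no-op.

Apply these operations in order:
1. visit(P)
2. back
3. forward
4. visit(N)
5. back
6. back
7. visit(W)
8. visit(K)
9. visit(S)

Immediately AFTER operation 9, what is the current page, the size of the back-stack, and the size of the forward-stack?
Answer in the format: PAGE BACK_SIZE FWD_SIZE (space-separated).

After 1 (visit(P)): cur=P back=1 fwd=0
After 2 (back): cur=HOME back=0 fwd=1
After 3 (forward): cur=P back=1 fwd=0
After 4 (visit(N)): cur=N back=2 fwd=0
After 5 (back): cur=P back=1 fwd=1
After 6 (back): cur=HOME back=0 fwd=2
After 7 (visit(W)): cur=W back=1 fwd=0
After 8 (visit(K)): cur=K back=2 fwd=0
After 9 (visit(S)): cur=S back=3 fwd=0

S 3 0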